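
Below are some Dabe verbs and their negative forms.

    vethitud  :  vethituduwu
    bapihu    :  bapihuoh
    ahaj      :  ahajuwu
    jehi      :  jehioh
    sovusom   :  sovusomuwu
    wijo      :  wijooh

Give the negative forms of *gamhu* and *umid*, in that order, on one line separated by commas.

The alternation tracks the final sound of the stem — -uwu when the stem ends in a consonant (*vethitud*, *ahaj*, *sovusom*); -oh when the stem ends in a vowel (*bapihu*, *jehi*, *wijo*).
*gamhu* — final sound /u/ (a vowel) → -oh → *gamhuoh*.
*umid* — final sound /d/ (a consonant) → -uwu → *umiduwu*.

gamhuoh, umiduwu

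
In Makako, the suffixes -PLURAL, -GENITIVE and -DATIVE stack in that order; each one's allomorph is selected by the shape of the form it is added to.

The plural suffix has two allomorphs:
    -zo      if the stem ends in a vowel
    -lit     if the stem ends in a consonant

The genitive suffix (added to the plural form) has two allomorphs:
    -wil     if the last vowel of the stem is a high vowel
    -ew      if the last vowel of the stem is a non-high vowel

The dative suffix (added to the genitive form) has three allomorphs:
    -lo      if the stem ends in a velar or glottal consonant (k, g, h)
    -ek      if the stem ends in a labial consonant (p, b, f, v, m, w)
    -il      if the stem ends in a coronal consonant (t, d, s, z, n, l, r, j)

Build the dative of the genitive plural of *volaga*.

Since the final sound of *volaga* is /a/ (a vowel), it takes -zo, giving *volagazo*.
The plural form *volagazo* — last vowel /o/ (a non-high vowel) → -ew → *volagazoew*.
The final consonant of the genitive form *volagazoew* is /w/, which is labial, so the dative suffix is -ek, giving *volagazoewek*.

volagazoewek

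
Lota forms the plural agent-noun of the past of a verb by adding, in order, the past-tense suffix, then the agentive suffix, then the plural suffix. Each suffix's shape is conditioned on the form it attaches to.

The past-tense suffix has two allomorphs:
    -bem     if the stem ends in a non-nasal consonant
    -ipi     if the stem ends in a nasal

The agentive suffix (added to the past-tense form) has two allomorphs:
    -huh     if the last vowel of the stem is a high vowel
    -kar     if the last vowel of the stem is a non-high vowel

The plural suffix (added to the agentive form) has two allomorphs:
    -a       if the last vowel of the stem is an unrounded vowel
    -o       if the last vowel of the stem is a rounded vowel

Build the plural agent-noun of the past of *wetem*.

wetemipihuho

The final consonant of *wetem* is /m/, which is a nasal, so the past-tense suffix is -ipi, giving *wetemipi*.
The past-tense form *wetemipi*: last vowel = /i/, a high vowel → -huh → *wetemipihuh*.
The agentive form *wetemipihuh*: last vowel = /u/, a rounded vowel → -o → *wetemipihuho*.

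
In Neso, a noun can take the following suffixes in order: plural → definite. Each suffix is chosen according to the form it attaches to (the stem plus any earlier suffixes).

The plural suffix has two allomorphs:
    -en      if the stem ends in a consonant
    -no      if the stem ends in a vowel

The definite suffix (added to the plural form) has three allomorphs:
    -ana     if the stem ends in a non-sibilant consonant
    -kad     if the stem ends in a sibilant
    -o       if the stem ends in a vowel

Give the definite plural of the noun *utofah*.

*utofah*: final sound = /h/, a consonant → -en → *utofahen*.
The plural form *utofahen* — final sound /n/ (a non-sibilant consonant) → -ana → *utofahenana*.

utofahenana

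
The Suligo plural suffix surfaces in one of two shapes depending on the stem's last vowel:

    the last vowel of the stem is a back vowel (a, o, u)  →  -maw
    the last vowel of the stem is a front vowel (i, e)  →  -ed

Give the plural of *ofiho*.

*ofiho* — last vowel /o/ (a back vowel) → -maw → *ofihomaw*.

ofihomaw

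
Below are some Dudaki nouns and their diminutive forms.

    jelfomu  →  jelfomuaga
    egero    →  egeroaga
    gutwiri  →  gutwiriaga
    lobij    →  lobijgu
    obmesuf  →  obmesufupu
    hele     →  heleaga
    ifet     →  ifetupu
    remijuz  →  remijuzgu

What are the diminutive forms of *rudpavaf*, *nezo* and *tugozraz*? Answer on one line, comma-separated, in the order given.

rudpavafupu, nezoaga, tugozrazgu

Looking at the final sound of each stem: -upu when the stem ends in a voiceless consonant (*obmesuf*, *ifet*); -gu when the stem ends in a voiced consonant (*lobij*, *remijuz*); -aga when the stem ends in a vowel (*jelfomu*, *egero*, *gutwiri*, *hele*).
*rudpavaf*: final sound = /f/, a voiceless consonant → -upu → *rudpavafupu*.
The final sound of *nezo* is /o/, which is a vowel, so the suffix is -aga, giving *nezoaga*.
*tugozraz* — final sound /z/ (a voiced consonant) → -gu → *tugozrazgu*.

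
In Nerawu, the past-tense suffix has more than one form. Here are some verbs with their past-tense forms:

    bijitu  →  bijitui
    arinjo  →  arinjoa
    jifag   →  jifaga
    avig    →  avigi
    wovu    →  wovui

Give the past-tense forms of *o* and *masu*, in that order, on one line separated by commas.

The pattern is height harmony: -i when the last vowel of the stem is a high vowel (*bijitu*, *avig*, *wovu*); -a when the last vowel of the stem is a non-high vowel (*arinjo*, *jifag*).
*o*: last vowel = /o/, a non-high vowel → -a → *oa*.
Since the last vowel of *masu* is /u/ (a high vowel), it takes -i, giving *masui*.

oa, masui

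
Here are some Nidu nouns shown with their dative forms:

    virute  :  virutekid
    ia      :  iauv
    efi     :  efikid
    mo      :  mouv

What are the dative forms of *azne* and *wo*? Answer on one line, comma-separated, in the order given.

aznekid, wouv

Looking at the last vowel of each stem: -kid when the last vowel of the stem is a front vowel (*virute*, *efi*); -uv when the last vowel of the stem is a back vowel (*ia*, *mo*).
*azne* — last vowel /e/ (a front vowel) → -kid → *aznekid*.
*wo*: last vowel = /o/, a back vowel → -uv → *wouv*.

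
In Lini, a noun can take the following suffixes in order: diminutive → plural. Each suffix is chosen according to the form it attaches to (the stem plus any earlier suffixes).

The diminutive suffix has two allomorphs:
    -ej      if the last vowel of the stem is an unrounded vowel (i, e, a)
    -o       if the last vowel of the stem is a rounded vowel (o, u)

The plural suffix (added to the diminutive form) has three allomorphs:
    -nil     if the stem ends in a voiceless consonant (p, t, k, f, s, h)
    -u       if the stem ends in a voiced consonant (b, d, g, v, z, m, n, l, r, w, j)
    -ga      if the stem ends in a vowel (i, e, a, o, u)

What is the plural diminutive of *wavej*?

wavejeju

*wavej* — last vowel /e/ (an unrounded vowel) → -ej → *wavejej*.
The final sound of the diminutive form *wavejej* is /j/, which is a voiced consonant, so the plural suffix is -u, giving *wavejeju*.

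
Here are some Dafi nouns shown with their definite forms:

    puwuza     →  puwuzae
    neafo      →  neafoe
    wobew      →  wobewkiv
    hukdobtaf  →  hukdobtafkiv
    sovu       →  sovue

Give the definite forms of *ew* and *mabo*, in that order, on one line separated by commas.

ewkiv, maboe

Looking at the final sound of each stem: -kiv when the stem ends in a consonant (*wobew*, *hukdobtaf*); -e when the stem ends in a vowel (*puwuza*, *neafo*, *sovu*).
*ew* — final sound /w/ (a consonant) → -kiv → *ewkiv*.
*mabo* — final sound /o/ (a vowel) → -e → *maboe*.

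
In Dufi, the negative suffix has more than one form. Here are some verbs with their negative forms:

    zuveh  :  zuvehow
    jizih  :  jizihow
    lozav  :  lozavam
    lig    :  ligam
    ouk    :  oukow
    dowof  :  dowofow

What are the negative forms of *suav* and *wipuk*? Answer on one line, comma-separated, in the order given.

suavam, wipukow

The pattern is voicing of the final consonant: -ow when the stem ends in a voiceless consonant (*zuveh*, *jizih*, *ouk*, *dowof*); -am when the stem ends in a voiced consonant (*lozav*, *lig*).
Since the final consonant of *suav* is /v/ (voiced), it takes -am, giving *suavam*.
Since the final consonant of *wipuk* is /k/ (voiceless), it takes -ow, giving *wipukow*.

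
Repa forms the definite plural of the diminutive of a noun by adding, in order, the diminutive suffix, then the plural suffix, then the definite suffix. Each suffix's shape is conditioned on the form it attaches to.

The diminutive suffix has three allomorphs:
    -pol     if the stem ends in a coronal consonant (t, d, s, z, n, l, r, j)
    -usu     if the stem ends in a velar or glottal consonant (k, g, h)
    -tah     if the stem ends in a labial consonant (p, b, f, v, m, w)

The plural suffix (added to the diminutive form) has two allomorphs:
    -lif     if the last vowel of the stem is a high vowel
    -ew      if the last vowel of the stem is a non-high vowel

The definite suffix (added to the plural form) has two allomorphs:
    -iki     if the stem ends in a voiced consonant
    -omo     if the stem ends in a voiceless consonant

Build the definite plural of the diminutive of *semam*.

*semam* — final consonant /m/ (labial) → -tah → *semamtah*.
The last vowel of the diminutive form *semamtah* is /a/, which is a non-high vowel, so the plural suffix is -ew, giving *semamtahew*.
The plural form *semamtahew* — final consonant /w/ (voiced) → -iki → *semamtahewiki*.

semamtahewiki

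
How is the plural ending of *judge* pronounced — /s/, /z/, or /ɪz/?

/ɪz/

The stem *judge* ends in a sibilant (/s, z, ʃ, ʒ, tʃ, dʒ/).
The plural suffix surfaces as /ɪz/ after sibilants, /s/ after other voiceless consonants, and /z/ after other voiced sounds.
So the plural -s on *judge* is pronounced /ɪz/.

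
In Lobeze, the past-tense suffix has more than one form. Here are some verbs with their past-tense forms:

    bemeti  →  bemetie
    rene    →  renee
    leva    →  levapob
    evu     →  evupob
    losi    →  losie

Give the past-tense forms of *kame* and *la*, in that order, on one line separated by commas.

The alternation tracks the last vowel of the stem — -e when the last vowel of the stem is a front vowel (*bemeti*, *rene*, *losi*); -pob when the last vowel of the stem is a back vowel (*leva*, *evu*).
*kame*: last vowel = /e/, a front vowel → -e → *kamee*.
*la*: last vowel = /a/, a back vowel → -pob → *lapob*.

kamee, lapob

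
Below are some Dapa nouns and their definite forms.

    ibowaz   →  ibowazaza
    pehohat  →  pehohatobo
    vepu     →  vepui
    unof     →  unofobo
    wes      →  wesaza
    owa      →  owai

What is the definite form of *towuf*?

towufobo

The suffix is conditioned by the final sound: -aza when the stem ends in a sibilant (*ibowaz*, *wes*); -obo when the stem ends in a non-sibilant consonant (*pehohat*, *unof*); -i when the stem ends in a vowel (*vepu*, *owa*).
*towuf* — final sound /f/ (a non-sibilant consonant) → -obo → *towufobo*.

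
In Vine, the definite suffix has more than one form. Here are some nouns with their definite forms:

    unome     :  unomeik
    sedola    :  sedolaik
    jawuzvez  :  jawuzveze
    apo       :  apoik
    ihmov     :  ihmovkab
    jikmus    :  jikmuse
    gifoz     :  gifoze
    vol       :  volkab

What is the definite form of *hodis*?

The pattern is sibilance of the final sound: -e when the stem ends in a sibilant (*jawuzvez*, *jikmus*, *gifoz*); -kab when the stem ends in a non-sibilant consonant (*ihmov*, *vol*); -ik when the stem ends in a vowel (*unome*, *sedola*, *apo*).
*hodis*: final sound = /s/, a sibilant → -e → *hodise*.

hodise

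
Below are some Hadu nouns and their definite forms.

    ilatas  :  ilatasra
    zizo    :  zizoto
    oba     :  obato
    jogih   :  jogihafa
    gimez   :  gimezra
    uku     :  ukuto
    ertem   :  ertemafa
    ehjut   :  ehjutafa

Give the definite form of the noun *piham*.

The pattern is sibilance of the final sound: -ra when the stem ends in a sibilant (*ilatas*, *gimez*); -afa when the stem ends in a non-sibilant consonant (*jogih*, *ertem*, *ehjut*); -to when the stem ends in a vowel (*zizo*, *oba*, *uku*).
The final sound of *piham* is /m/, which is a non-sibilant consonant, so the suffix is -afa, giving *pihamafa*.

pihamafa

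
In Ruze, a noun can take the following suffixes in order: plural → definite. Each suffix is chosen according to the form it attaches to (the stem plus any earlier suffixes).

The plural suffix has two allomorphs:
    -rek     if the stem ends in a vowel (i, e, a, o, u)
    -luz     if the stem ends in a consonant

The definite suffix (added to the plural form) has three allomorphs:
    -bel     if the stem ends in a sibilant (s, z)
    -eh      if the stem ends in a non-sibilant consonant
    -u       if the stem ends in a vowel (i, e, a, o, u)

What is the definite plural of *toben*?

tobenluzbel

Since the final sound of *toben* is /n/ (a consonant), it takes -luz, giving *tobenluz*.
The final sound of the plural form *tobenluz* is /z/, which is a sibilant, so the definite suffix is -bel, giving *tobenluzbel*.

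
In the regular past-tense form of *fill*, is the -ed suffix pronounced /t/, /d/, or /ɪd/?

/d/

The stem *fill* ends in a voiced sound other than /d/.
The -ed suffix is realized as /ɪd/ after /t, d/; as /t/ after other voiceless consonants; and as /d/ after other voiced sounds.
So -ed on *fill* is pronounced /d/.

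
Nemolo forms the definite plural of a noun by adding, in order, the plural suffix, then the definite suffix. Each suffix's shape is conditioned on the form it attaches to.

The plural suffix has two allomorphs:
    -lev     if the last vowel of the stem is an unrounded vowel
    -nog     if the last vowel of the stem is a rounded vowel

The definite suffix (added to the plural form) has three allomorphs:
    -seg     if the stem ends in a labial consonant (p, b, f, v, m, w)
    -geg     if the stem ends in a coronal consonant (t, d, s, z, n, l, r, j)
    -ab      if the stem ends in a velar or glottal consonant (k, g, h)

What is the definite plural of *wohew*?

*wohew* — last vowel /e/ (an unrounded vowel) → -lev → *wohewlev*.
The plural form *wohewlev* — final consonant /v/ (labial) → -seg → *wohewlevseg*.

wohewlevseg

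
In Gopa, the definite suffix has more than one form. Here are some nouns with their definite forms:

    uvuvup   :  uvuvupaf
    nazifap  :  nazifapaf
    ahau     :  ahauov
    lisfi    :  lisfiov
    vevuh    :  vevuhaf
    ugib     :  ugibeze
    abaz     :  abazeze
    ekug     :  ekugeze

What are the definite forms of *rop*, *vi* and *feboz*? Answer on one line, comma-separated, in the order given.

ropaf, viov, febozeze

The pattern is voicing of the final sound: -af when the stem ends in a voiceless consonant (*uvuvup*, *nazifap*, *vevuh*); -eze when the stem ends in a voiced consonant (*ugib*, *abaz*, *ekug*); -ov when the stem ends in a vowel (*ahau*, *lisfi*).
*rop* — final sound /p/ (a voiceless consonant) → -af → *ropaf*.
The final sound of *vi* is /i/, which is a vowel, so the suffix is -ov, giving *viov*.
Since the final sound of *feboz* is /z/ (a voiced consonant), it takes -eze, giving *febozeze*.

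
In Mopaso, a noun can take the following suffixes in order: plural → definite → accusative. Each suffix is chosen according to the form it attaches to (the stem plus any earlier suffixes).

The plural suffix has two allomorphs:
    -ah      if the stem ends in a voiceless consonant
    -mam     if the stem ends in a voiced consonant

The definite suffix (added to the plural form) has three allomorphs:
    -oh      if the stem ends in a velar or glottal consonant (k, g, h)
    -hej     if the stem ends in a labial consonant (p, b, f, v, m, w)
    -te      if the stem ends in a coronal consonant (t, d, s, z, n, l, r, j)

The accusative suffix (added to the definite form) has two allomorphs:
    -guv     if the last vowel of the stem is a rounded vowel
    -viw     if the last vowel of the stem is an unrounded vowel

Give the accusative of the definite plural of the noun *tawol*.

tawolmamhejviw

The final consonant of *tawol* is /l/, which is voiced, so the plural suffix is -mam, giving *tawolmam*.
Since the final consonant of the plural form *tawolmam* is /m/ (labial), it takes -hej, giving *tawolmamhej*.
The definite form *tawolmamhej*: last vowel = /e/, an unrounded vowel → -viw → *tawolmamhejviw*.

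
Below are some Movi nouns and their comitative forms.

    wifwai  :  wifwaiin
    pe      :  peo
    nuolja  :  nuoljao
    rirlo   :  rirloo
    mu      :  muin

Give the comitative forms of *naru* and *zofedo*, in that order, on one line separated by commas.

naruin, zofedoo

Looking at the last vowel of each stem: -in when the last vowel of the stem is a high vowel (*wifwai*, *mu*); -o when the last vowel of the stem is a non-high vowel (*pe*, *nuolja*, *rirlo*).
*naru* — last vowel /u/ (a high vowel) → -in → *naruin*.
Since the last vowel of *zofedo* is /o/ (a non-high vowel), it takes -o, giving *zofedoo*.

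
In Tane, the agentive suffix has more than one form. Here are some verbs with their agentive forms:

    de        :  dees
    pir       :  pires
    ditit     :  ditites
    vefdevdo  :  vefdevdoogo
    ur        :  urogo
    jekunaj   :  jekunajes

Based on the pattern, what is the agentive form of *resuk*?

resukogo

The pattern is rounding harmony: -ogo when the last vowel of the stem is a rounded vowel (*vefdevdo*, *ur*); -es when the last vowel of the stem is an unrounded vowel (*de*, *pir*, *ditit*, *jekunaj*).
*resuk* — last vowel /u/ (a rounded vowel) → -ogo → *resukogo*.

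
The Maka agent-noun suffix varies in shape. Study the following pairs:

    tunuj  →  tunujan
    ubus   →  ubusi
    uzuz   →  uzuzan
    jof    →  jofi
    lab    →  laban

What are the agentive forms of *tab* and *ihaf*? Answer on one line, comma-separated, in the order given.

taban, ihafi

Looking at the final consonant of each stem: -i when the stem ends in a voiceless consonant (*ubus*, *jof*); -an when the stem ends in a voiced consonant (*tunuj*, *uzuz*, *lab*).
Since the final consonant of *tab* is /b/ (voiced), it takes -an, giving *taban*.
*ihaf*: final consonant = /f/, voiceless → -i → *ihafi*.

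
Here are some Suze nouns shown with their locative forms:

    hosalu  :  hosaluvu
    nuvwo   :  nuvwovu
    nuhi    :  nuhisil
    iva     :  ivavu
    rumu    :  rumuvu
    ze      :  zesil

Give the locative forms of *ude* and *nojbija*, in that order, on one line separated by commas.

udesil, nojbijavu

The alternation tracks the last vowel of the stem — -sil when the last vowel of the stem is a front vowel (*nuhi*, *ze*); -vu when the last vowel of the stem is a back vowel (*hosalu*, *nuvwo*, *iva*, *rumu*).
*ude* — last vowel /e/ (a front vowel) → -sil → *udesil*.
*nojbija*: last vowel = /a/, a back vowel → -vu → *nojbijavu*.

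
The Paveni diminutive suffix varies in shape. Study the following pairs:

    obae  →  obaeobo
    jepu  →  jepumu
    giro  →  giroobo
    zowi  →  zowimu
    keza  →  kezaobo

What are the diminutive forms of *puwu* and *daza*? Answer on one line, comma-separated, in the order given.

puwumu, dazaobo

The pattern is height harmony: -mu when the last vowel of the stem is a high vowel (*jepu*, *zowi*); -obo when the last vowel of the stem is a non-high vowel (*obae*, *giro*, *keza*).
The last vowel of *puwu* is /u/, which is a high vowel, so the suffix is -mu, giving *puwumu*.
Since the last vowel of *daza* is /a/ (a non-high vowel), it takes -obo, giving *dazaobo*.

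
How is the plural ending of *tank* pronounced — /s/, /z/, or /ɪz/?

The stem *tank* ends in a voiceless non-sibilant consonant.
The plural suffix surfaces as /ɪz/ after sibilants, /s/ after other voiceless consonants, and /z/ after other voiced sounds.
So the plural -s on *tank* is pronounced /s/.

/s/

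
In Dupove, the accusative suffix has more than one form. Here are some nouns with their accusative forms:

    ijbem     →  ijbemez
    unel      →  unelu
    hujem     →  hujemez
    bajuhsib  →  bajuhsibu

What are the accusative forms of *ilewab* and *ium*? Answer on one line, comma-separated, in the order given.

Looking at the final consonant of each stem: -ez when the stem ends in a nasal (*ijbem*, *hujem*); -u when the stem ends in a non-nasal consonant (*unel*, *bajuhsib*).
*ilewab*: final consonant = /b/, non-nasal → -u → *ilewabu*.
The final consonant of *ium* is /m/, which is a nasal, so the suffix is -ez, giving *iumez*.

ilewabu, iumez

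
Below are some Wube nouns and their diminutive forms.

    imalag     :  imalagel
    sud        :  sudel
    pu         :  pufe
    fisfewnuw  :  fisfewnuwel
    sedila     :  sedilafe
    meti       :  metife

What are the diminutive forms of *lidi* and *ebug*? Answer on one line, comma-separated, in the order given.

lidife, ebugel

Looking at the final sound of each stem: -el when the stem ends in a consonant (*imalag*, *sud*, *fisfewnuw*); -fe when the stem ends in a vowel (*pu*, *sedila*, *meti*).
*lidi* — final sound /i/ (a vowel) → -fe → *lidife*.
*ebug* — final sound /g/ (a consonant) → -el → *ebugel*.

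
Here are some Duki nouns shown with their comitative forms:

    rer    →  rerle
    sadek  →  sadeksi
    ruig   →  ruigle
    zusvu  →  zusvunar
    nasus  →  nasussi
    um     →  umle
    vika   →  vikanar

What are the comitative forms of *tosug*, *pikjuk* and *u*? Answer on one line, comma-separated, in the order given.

tosugle, pikjuksi, unar

The alternation tracks the final sound of the stem — -si when the stem ends in a voiceless consonant (*sadek*, *nasus*); -le when the stem ends in a voiced consonant (*rer*, *ruig*, *um*); -nar when the stem ends in a vowel (*zusvu*, *vika*).
Since the final sound of *tosug* is /g/ (a voiced consonant), it takes -le, giving *tosugle*.
Since the final sound of *pikjuk* is /k/ (a voiceless consonant), it takes -si, giving *pikjuksi*.
Since the final sound of *u* is /u/ (a vowel), it takes -nar, giving *unar*.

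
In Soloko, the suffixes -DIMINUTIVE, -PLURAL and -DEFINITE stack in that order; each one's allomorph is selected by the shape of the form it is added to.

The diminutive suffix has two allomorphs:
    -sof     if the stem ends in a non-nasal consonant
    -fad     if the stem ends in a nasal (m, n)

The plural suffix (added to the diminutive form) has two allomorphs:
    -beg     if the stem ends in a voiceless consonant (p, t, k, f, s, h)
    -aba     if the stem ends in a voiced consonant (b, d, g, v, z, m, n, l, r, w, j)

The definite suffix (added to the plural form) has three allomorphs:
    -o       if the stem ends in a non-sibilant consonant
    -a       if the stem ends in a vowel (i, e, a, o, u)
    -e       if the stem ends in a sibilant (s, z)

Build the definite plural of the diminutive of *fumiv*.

*fumiv* — final consonant /v/ (non-nasal) → -sof → *fumivsof*.
The diminutive form *fumivsof*: final consonant = /f/, voiceless → -beg → *fumivsofbeg*.
Since the final sound of the plural form *fumivsofbeg* is /g/ (a non-sibilant consonant), it takes -o, giving *fumivsofbego*.

fumivsofbego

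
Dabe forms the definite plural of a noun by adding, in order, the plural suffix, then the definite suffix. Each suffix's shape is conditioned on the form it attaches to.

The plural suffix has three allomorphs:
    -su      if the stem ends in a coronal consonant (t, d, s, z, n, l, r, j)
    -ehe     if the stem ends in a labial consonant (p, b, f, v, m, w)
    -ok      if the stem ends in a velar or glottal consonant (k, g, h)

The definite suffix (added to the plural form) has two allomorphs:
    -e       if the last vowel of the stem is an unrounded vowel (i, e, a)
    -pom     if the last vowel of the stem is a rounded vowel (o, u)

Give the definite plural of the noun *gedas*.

gedassupom

The final consonant of *gedas* is /s/, which is coronal, so the plural suffix is -su, giving *gedassu*.
The plural form *gedassu* — last vowel /u/ (a rounded vowel) → -pom → *gedassupom*.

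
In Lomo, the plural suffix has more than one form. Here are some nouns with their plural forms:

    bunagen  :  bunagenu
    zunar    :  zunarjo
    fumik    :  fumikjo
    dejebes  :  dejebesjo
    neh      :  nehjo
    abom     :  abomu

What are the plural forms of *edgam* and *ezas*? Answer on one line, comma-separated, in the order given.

edgamu, ezasjo

The alternation tracks the final consonant of the stem — -u when the stem ends in a nasal (*bunagen*, *abom*); -jo when the stem ends in a non-nasal consonant (*zunar*, *fumik*, *dejebes*, *neh*).
The final consonant of *edgam* is /m/, which is a nasal, so the suffix is -u, giving *edgamu*.
The final consonant of *ezas* is /s/, which is non-nasal, so the suffix is -jo, giving *ezasjo*.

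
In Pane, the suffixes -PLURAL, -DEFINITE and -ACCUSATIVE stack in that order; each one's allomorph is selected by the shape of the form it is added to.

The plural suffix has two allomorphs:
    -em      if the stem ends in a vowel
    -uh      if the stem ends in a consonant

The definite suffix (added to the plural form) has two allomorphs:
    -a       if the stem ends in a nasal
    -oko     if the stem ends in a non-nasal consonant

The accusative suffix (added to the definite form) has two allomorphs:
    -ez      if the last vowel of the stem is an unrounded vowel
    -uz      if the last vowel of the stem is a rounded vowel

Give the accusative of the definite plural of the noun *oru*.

*oru*: final sound = /u/, a vowel → -em → *oruem*.
The plural form *oruem* — final consonant /m/ (a nasal) → -a → *oruema*.
Since the last vowel of the definite form *oruema* is /a/ (an unrounded vowel), it takes -ez, giving *oruemaez*.

oruemaez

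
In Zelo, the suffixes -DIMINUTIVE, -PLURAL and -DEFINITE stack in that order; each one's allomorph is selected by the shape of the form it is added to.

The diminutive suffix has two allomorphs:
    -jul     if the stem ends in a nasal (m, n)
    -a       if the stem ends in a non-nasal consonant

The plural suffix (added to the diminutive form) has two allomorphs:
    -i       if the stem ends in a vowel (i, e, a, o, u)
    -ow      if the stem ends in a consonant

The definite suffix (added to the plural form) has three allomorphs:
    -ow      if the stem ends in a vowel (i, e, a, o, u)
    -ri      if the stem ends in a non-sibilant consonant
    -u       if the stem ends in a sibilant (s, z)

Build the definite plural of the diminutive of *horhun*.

*horhun*: final consonant = /n/, a nasal → -jul → *horhunjul*.
Since the final sound of the diminutive form *horhunjul* is /l/ (a consonant), it takes -ow, giving *horhunjulow*.
The final sound of the plural form *horhunjulow* is /w/, which is a non-sibilant consonant, so the definite suffix is -ri, giving *horhunjulowri*.

horhunjulowri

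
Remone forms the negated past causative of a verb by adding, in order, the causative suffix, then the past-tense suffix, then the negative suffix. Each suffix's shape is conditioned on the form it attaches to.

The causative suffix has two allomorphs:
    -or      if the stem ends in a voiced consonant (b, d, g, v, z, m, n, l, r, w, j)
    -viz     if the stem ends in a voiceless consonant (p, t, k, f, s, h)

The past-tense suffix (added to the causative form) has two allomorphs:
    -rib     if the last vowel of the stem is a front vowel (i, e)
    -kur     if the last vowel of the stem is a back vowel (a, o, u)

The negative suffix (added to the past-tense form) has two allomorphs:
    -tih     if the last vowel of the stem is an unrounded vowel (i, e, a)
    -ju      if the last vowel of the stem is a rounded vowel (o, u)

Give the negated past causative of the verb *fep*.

Since the final consonant of *fep* is /p/ (voiceless), it takes -viz, giving *fepviz*.
The causative form *fepviz* — last vowel /i/ (a front vowel) → -rib → *fepvizrib*.
The past-tense form *fepvizrib* — last vowel /i/ (an unrounded vowel) → -tih → *fepvizribtih*.

fepvizribtih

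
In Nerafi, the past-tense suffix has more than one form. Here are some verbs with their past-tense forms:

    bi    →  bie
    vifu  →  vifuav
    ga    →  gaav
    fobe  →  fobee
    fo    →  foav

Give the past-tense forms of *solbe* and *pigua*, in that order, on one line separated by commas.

The pattern is front/back vowel harmony: -e when the last vowel of the stem is a front vowel (*bi*, *fobe*); -av when the last vowel of the stem is a back vowel (*vifu*, *ga*, *fo*).
*solbe* — last vowel /e/ (a front vowel) → -e → *solbee*.
*pigua* — last vowel /a/ (a back vowel) → -av → *piguaav*.

solbee, piguaav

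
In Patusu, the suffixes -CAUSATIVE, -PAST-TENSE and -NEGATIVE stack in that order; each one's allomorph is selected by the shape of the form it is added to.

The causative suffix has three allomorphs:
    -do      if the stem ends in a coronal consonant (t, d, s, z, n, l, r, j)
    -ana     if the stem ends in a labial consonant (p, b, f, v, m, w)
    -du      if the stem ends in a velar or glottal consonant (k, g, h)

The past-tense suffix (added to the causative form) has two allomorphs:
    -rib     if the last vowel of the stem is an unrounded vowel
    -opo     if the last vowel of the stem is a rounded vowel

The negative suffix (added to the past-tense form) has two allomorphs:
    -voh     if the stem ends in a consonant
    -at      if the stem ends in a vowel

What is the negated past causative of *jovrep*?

The final consonant of *jovrep* is /p/, which is labial, so the causative suffix is -ana, giving *jovrepana*.
Since the last vowel of the causative form *jovrepana* is /a/ (an unrounded vowel), it takes -rib, giving *jovrepanarib*.
The past-tense form *jovrepanarib*: final sound = /b/, a consonant → -voh → *jovrepanaribvoh*.

jovrepanaribvoh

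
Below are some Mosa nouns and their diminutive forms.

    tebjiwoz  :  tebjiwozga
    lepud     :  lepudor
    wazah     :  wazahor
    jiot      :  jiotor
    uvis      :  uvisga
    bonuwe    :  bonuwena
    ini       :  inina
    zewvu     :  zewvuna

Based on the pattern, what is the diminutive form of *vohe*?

vohena

Looking at the final sound of each stem: -ga when the stem ends in a sibilant (*tebjiwoz*, *uvis*); -or when the stem ends in a non-sibilant consonant (*lepud*, *wazah*, *jiot*); -na when the stem ends in a vowel (*bonuwe*, *ini*, *zewvu*).
The final sound of *vohe* is /e/, which is a vowel, so the suffix is -na, giving *vohena*.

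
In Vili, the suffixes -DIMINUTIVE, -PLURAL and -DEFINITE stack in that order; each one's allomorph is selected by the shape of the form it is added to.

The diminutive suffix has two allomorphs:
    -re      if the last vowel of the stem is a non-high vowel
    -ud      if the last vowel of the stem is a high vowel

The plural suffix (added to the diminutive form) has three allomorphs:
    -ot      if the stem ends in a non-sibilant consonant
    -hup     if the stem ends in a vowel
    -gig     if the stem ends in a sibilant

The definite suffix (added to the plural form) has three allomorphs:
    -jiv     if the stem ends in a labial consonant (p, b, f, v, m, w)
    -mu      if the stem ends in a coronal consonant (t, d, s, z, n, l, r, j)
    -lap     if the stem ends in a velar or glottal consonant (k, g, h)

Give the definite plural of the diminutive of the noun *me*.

merehupjiv

*me*: last vowel = /e/, a non-high vowel → -re → *mere*.
Since the final sound of the diminutive form *mere* is /e/ (a vowel), it takes -hup, giving *merehup*.
The plural form *merehup* — final consonant /p/ (labial) → -jiv → *merehupjiv*.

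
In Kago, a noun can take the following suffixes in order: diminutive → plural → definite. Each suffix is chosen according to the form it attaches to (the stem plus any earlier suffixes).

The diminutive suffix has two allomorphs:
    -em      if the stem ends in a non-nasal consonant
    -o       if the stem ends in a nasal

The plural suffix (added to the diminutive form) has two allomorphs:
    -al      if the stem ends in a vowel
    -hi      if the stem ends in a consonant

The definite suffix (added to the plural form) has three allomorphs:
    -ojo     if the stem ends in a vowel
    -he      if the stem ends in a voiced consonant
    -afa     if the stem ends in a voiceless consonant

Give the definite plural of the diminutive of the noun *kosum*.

kosumoalhe

Since the final consonant of *kosum* is /m/ (a nasal), it takes -o, giving *kosumo*.
The final sound of the diminutive form *kosumo* is /o/, which is a vowel, so the plural suffix is -al, giving *kosumoal*.
Since the final sound of the plural form *kosumoal* is /l/ (a voiced consonant), it takes -he, giving *kosumoalhe*.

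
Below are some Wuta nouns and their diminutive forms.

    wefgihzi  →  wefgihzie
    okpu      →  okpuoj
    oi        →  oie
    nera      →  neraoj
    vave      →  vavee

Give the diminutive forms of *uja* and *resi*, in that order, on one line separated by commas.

ujaoj, resie

The pattern is front/back vowel harmony: -e when the last vowel of the stem is a front vowel (*wefgihzi*, *oi*, *vave*); -oj when the last vowel of the stem is a back vowel (*okpu*, *nera*).
*uja* — last vowel /a/ (a back vowel) → -oj → *ujaoj*.
Since the last vowel of *resi* is /i/ (a front vowel), it takes -e, giving *resie*.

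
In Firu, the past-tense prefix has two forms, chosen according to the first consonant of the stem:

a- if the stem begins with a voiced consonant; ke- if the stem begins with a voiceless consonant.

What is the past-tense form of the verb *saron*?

*saron* — first consonant /s/ (voiceless) → ke- → *kesaron*.

kesaron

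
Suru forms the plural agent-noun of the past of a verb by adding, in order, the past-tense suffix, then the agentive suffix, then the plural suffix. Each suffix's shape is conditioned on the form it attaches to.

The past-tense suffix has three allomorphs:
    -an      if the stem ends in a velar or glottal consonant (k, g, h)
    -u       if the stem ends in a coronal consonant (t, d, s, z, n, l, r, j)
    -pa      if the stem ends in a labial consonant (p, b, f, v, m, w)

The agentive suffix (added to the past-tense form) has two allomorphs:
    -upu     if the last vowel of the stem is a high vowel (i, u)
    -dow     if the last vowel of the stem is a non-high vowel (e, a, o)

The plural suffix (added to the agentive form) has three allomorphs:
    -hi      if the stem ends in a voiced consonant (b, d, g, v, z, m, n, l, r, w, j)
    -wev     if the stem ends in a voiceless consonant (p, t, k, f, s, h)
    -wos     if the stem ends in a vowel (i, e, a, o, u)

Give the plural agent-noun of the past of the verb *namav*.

namavpadowhi

The final consonant of *namav* is /v/, which is labial, so the past-tense suffix is -pa, giving *namavpa*.
The past-tense form *namavpa* — last vowel /a/ (a non-high vowel) → -dow → *namavpadow*.
The agentive form *namavpadow*: final sound = /w/, a voiced consonant → -hi → *namavpadowhi*.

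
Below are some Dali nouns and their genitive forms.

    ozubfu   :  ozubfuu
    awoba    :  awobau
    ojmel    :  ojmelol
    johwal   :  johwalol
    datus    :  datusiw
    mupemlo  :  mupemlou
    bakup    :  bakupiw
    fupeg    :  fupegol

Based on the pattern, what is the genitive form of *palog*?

palogol

The suffix is conditioned by the final sound: -iw when the stem ends in a voiceless consonant (*datus*, *bakup*); -ol when the stem ends in a voiced consonant (*ojmel*, *johwal*, *fupeg*); -u when the stem ends in a vowel (*ozubfu*, *awoba*, *mupemlo*).
*palog* — final sound /g/ (a voiced consonant) → -ol → *palogol*.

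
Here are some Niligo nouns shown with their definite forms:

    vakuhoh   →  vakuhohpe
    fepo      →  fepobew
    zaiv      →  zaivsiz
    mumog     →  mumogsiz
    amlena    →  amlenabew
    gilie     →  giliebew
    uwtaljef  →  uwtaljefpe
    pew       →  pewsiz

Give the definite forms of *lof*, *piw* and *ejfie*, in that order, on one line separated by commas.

lofpe, piwsiz, ejfiebew

The pattern is voicing of the final sound: -pe when the stem ends in a voiceless consonant (*vakuhoh*, *uwtaljef*); -siz when the stem ends in a voiced consonant (*zaiv*, *mumog*, *pew*); -bew when the stem ends in a vowel (*fepo*, *amlena*, *gilie*).
*lof* — final sound /f/ (a voiceless consonant) → -pe → *lofpe*.
*piw*: final sound = /w/, a voiced consonant → -siz → *piwsiz*.
Since the final sound of *ejfie* is /e/ (a vowel), it takes -bew, giving *ejfiebew*.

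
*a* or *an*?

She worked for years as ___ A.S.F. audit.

an

The indefinite article is chosen by the initial *sound* of the following word, not its spelling.
The initialism *A.S.F.* is read letter by letter; the first letter, A, is pronounced /eɪ/, which begins with a vowel sound.
So the article is *an*: She worked for years as an A.S.F. audit.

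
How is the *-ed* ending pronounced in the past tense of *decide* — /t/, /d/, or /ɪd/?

/ɪd/

The stem *decide* ends in /t/ or /d/.
The -ed suffix is realized as /ɪd/ after /t, d/; as /t/ after other voiceless consonants; and as /d/ after other voiced sounds.
So -ed on *decide* is pronounced /ɪd/.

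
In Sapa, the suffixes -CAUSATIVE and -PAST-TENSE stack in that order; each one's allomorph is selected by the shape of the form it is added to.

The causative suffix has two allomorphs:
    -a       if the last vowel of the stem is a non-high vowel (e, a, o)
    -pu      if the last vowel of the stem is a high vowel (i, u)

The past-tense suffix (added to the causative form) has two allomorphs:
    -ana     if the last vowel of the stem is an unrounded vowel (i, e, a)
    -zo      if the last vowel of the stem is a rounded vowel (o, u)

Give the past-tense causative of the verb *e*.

Since the last vowel of *e* is /e/ (a non-high vowel), it takes -a, giving *ea*.
The causative form *ea*: last vowel = /a/, an unrounded vowel → -ana → *eaana*.

eaana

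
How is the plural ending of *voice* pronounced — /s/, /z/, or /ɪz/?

/ɪz/

The stem *voice* ends in a sibilant (/s, z, ʃ, ʒ, tʃ, dʒ/).
The plural suffix surfaces as /ɪz/ after sibilants, /s/ after other voiceless consonants, and /z/ after other voiced sounds.
So the plural -s on *voice* is pronounced /ɪz/.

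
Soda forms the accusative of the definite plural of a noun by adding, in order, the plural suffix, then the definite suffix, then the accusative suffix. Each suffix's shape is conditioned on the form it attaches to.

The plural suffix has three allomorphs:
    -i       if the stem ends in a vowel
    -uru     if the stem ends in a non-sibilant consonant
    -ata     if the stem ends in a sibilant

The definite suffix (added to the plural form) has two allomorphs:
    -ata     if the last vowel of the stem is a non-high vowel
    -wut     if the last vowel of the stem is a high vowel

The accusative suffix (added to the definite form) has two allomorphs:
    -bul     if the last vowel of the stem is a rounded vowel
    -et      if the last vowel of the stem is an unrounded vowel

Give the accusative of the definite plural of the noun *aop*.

aopuruwutbul

*aop*: final sound = /p/, a non-sibilant consonant → -uru → *aopuru*.
The plural form *aopuru*: last vowel = /u/, a high vowel → -wut → *aopuruwut*.
The last vowel of the definite form *aopuruwut* is /u/, which is a rounded vowel, so the accusative suffix is -bul, giving *aopuruwutbul*.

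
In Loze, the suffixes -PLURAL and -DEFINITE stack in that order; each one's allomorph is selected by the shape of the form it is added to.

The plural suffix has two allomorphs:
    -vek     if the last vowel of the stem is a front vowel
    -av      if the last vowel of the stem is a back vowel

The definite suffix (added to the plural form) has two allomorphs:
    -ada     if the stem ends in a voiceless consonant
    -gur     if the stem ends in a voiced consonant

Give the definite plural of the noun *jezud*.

Since the last vowel of *jezud* is /u/ (a back vowel), it takes -av, giving *jezudav*.
The plural form *jezudav*: final consonant = /v/, voiced → -gur → *jezudavgur*.

jezudavgur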